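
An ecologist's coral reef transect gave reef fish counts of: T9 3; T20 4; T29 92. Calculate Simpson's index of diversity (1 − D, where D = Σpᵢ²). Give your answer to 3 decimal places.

0.134

Total N = 3+4+92 = 99, so the proportions are 0.0303, 0.0404, 0.92929 (working shown to 5 dp, full precision carried).
D = 0.0303² + 0.0404² + 0.92929² = 0.00092 + 0.00163 + 0.86359 = 0.86614.
So 1 − D = 0.13386, i.e. 0.134 to 3 decimal places.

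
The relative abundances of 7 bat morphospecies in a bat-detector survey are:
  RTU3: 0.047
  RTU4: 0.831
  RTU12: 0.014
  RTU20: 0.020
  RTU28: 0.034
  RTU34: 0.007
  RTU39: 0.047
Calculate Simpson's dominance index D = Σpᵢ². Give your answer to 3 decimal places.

0.697

D = 0.047² + 0.831² + 0.014² + 0.02² + 0.034² + 0.007² + 0.047² = 0.00221 + 0.69056 + 0.00020 + 0.00040 + 0.00116 + 0.00005 + 0.00221 = 0.69678 (working shown to 5 dp, full precision carried).
To 3 decimal places, D = 0.697.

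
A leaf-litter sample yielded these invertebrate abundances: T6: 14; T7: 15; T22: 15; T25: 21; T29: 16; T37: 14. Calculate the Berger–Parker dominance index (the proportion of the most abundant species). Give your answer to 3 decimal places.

Total N = 14+15+15+21+16+14 = 95, so the proportions are 0.14737, 0.15789, 0.15789, 0.22105, 0.16842, 0.14737 (working shown to 5 dp, full precision carried).
The largest proportion is 0.22105, i.e. d = 0.221 to 3 decimal places.

0.221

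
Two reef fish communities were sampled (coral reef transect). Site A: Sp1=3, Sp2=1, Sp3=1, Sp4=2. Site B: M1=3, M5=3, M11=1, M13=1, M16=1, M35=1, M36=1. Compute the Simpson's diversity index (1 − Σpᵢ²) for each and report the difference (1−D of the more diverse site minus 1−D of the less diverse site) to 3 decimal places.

Site A: N=7, proportions 0.42857, 0.14286, 0.14286, 0.28571, giving 1−D = 0.69388 (working shown to 5 dp, full precision carried).
Site B: N=11, proportions 0.27273, 0.27273, 0.09091, 0.09091, 0.09091, 0.09091, 0.09091, giving 1−D = 0.80992.
Difference = |0.69388 − 0.80992| = 0.11604, i.e. 0.116 to 3 decimal places.

0.116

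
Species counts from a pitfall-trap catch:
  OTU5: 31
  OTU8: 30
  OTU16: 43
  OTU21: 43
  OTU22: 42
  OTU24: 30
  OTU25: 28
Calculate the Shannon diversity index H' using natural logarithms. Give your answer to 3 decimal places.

1.929

Total N = 31+30+43+43+42+30+28 = 247, so the proportions are 0.12551, 0.12146, 0.17409, 0.17409, 0.17004, 0.12146, 0.11336 (working shown to 5 dp, full precision carried).
Each pᵢ ln pᵢ term: 0.12551×(-2.07540)=-0.26048, 0.12146×(-2.10819)=-0.25606, 0.17409×(-1.74819)=-0.30434, 0.17409×(-1.74819)=-0.30434, 0.17004×(-1.77172)=-0.30126, 0.12146×(-2.10819)=-0.25606, 0.11336×(-2.17718)=-0.24681.
Sum = -1.92934, so H' = 1.929.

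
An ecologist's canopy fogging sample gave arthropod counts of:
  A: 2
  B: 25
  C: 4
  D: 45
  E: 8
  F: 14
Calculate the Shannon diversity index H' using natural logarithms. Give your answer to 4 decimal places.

1.3984

Total N = 2+25+4+45+8+14 = 98, so the proportions are 0.020408, 0.255102, 0.040816, 0.459184, 0.081633, 0.142857 (working shown to 6 dp, full precision carried).
Each pᵢ ln pᵢ term: 0.020408×(-3.891820)=-0.079425, 0.255102×(-1.366092)=-0.348493, 0.040816×(-3.198673)=-0.130558, 0.459184×(-0.778305)=-0.357385, 0.081633×(-2.505526)=-0.204533, 0.142857×(-1.945910)=-0.277987.
Sum = -1.398381, so H' = 1.3984.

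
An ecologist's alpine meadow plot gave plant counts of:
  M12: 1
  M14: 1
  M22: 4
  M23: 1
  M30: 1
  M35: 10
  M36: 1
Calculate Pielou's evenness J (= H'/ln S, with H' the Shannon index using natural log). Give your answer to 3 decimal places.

Total N = 1+1+4+1+1+10+1 = 19, so the proportions are 0.05263, 0.05263, 0.21053, 0.05263, 0.05263, 0.52632, 0.05263 (working shown to 5 dp, full precision carried).
H' = −Σ pᵢ ln pᵢ = −((-0.15497) + (-0.15497) + (-0.32803) + (-0.15497) + (-0.15497) + (-0.33782) + (-0.15497)) = 1.44070.
With S = 7 species, ln S = 1.94591, so J = 1.44070/1.94591 = 0.74037, i.e. 0.740 to 3 decimal places.

0.740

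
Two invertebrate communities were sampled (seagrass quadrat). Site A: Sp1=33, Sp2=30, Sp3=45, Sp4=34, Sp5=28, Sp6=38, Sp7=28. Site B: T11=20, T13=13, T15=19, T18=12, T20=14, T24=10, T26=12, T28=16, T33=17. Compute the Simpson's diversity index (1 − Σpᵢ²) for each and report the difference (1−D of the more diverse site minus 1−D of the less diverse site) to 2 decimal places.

Site A: N=236, proportions 0.1398, 0.1271, 0.1907, 0.1441, 0.1186, 0.161, 0.1186, giving 1−D = 0.8531 (working shown to 4 dp, full precision carried).
Site B: N=133, proportions 0.1504, 0.0977, 0.1429, 0.0902, 0.1053, 0.0752, 0.0902, 0.1203, 0.1278, giving 1−D = 0.8836.
Difference = |0.8531 − 0.8836| = 0.0305, i.e. 0.03 to 2 decimal places.

0.03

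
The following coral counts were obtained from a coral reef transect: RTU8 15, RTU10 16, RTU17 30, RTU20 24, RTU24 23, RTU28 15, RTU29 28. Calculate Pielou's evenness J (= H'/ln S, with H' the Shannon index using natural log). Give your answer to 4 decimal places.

0.9811

Total N = 15+16+30+24+23+15+28 = 151, so the proportions are 0.099338, 0.10596, 0.198675, 0.15894, 0.152318, 0.099338, 0.18543 (working shown to 6 dp, full precision carried).
H' = −Σ pᵢ ln pᵢ = −((-0.229394) + (-0.237848) + (-0.321076) + (-0.292327) + (-0.286630) + (-0.229394) + (-0.312464)) = 1.909133.
With S = 7 species, ln S = 1.945910, so J = 1.909133/1.945910 = 0.981100, i.e. 0.9811 to 4 decimal places.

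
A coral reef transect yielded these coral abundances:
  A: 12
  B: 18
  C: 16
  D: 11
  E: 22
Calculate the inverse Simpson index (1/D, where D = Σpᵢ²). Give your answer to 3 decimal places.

Total N = 12+18+16+11+22 = 79, so the proportions are 0.1518987, 0.2278481, 0.2025316, 0.1392405, 0.278481 (working shown to 7 dp, full precision carried).
D = 0.1518987² + 0.2278481² + 0.2025316² + 0.1392405² + 0.278481² = 0.0230732 + 0.0519148 + 0.0410191 + 0.0193879 + 0.0775517 = 0.2129466.
So 1/D = 4.69601, i.e. 4.696 to 3 decimal places.

4.696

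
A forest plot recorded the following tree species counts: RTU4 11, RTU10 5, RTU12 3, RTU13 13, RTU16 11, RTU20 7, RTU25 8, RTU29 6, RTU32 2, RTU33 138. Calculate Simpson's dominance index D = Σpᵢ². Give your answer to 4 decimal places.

0.4720

Total N = 11+5+3+13+11+7+8+6+2+138 = 204, so the proportions are 0.053922, 0.02451, 0.014706, 0.063725, 0.053922, 0.034314, 0.039216, 0.029412, 0.009804, 0.676471 (working shown to 6 dp, full precision carried).
D = 0.053922² + 0.02451² + 0.014706² + 0.063725² + 0.053922² + 0.034314² + 0.039216² + 0.029412² + 0.009804² + 0.676471² = 0.002908 + 0.000601 + 0.000216 + 0.004061 + 0.002908 + 0.001177 + 0.001538 + 0.000865 + 0.000096 + 0.457612 = 0.471982.
To 4 decimal places, D = 0.4720.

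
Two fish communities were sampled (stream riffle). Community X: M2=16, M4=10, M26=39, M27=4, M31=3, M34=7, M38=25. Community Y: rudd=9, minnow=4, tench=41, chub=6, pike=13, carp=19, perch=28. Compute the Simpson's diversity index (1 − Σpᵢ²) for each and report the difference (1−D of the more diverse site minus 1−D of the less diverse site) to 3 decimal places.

Community X: N=104, proportions 0.1538462, 0.0961538, 0.375, 0.0384615, 0.0288462, 0.0673077, 0.2403846, giving 1−D = 0.7618343 (working shown to 7 dp, full precision carried).
Community Y: N=120, proportions 0.075, 0.0333333, 0.3416667, 0.05, 0.1083333, 0.1583333, 0.2333333, giving 1−D = 0.7827778.
Difference = |0.7618343 − 0.7827778| = 0.0209435, i.e. 0.021 to 3 decimal places.

0.021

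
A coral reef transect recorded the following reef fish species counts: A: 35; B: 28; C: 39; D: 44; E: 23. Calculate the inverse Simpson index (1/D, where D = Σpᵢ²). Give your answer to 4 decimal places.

Total N = 35+28+39+44+23 = 169, so the proportions are 0.20710059, 0.16568047, 0.23076923, 0.26035503, 0.13609467 (working shown to 8 dp, full precision carried).
D = 0.20710059² + 0.16568047² + 0.23076923² + 0.26035503² + 0.13609467² = 0.04289066 + 0.02745002 + 0.05325444 + 0.06778474 + 0.01852176 = 0.20990161.
So 1/D = 4.764137, i.e. 4.7641 to 4 decimal places.

4.7641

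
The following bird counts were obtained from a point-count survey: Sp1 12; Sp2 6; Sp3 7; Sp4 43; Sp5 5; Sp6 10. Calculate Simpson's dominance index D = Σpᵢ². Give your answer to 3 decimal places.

Total N = 12+6+7+43+5+10 = 83, so the proportions are 0.14458, 0.07229, 0.08434, 0.51807, 0.06024, 0.12048 (working shown to 5 dp, full precision carried).
D = 0.14458² + 0.07229² + 0.08434² + 0.51807² + 0.06024² + 0.12048² = 0.02090 + 0.00523 + 0.00711 + 0.26840 + 0.00363 + 0.01452 = 0.31979.
To 3 decimal places, D = 0.320.

0.320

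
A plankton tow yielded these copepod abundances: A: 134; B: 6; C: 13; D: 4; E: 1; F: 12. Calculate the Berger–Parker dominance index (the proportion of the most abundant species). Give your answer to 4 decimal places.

0.7882

Total N = 134+6+13+4+1+12 = 170, so the proportions are 0.788235, 0.035294, 0.076471, 0.023529, 0.005882, 0.070588 (working shown to 6 dp, full precision carried).
The largest proportion is 0.788235, i.e. d = 0.7882 to 4 decimal places.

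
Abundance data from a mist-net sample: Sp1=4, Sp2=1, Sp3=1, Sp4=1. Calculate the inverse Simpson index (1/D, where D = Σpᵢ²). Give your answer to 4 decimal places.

2.5789

Total N = 4+1+1+1 = 7, so the proportions are 0.5714286, 0.1428571, 0.1428571, 0.1428571 (working shown to 7 dp, full precision carried).
D = 0.5714286² + 0.1428571² + 0.1428571² + 0.1428571² = 0.3265306 + 0.0204082 + 0.0204082 + 0.0204082 = 0.3877551.
So 1/D = 2.578947, i.e. 2.5789 to 4 decimal places.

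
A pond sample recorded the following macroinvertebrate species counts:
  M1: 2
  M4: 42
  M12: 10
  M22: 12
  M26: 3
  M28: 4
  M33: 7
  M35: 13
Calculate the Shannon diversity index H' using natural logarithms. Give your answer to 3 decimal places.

1.661

Total N = 2+42+10+12+3+4+7+13 = 93, so the proportions are 0.02151, 0.45161, 0.10753, 0.12903, 0.03226, 0.04301, 0.07527, 0.13978 (working shown to 5 dp, full precision carried).
Each pᵢ ln pᵢ term: 0.02151×(-3.83945)=-0.08257, 0.45161×(-0.79493)=-0.35900, 0.10753×(-2.23001)=-0.23979, 0.12903×(-2.04769)=-0.26422, 0.03226×(-3.43399)=-0.11077, 0.04301×(-3.14631)=-0.13532, 0.07527×(-2.58669)=-0.19470, 0.13978×(-1.96765)=-0.27505.
Sum = -1.66142, so H' = 1.661.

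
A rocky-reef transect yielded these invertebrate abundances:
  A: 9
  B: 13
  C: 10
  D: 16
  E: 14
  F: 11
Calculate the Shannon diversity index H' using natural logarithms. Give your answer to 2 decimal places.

1.77

Total N = 9+13+10+16+14+11 = 73, so the proportions are 0.1233, 0.1781, 0.137, 0.2192, 0.1918, 0.1507 (working shown to 4 dp, full precision carried).
Each pᵢ ln pᵢ term: 0.1233×(-2.0932)=-0.2581, 0.1781×(-1.7255)=-0.3073, 0.137×(-1.9879)=-0.2723, 0.2192×(-1.5179)=-0.3327, 0.1918×(-1.6514)=-0.3167, 0.1507×(-1.8926)=-0.2852.
Sum = -1.7722, so H' = 1.77.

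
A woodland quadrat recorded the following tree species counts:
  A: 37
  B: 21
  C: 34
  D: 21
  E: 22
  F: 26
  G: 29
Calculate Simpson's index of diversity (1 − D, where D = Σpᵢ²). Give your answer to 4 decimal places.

Total N = 37+21+34+21+22+26+29 = 190, so the proportions are 0.194737, 0.110526, 0.178947, 0.110526, 0.115789, 0.136842, 0.152632 (working shown to 6 dp, full precision carried).
D = 0.194737² + 0.110526² + 0.178947² + 0.110526² + 0.115789² + 0.136842² + 0.152632² = 0.037922 + 0.012216 + 0.032022 + 0.012216 + 0.013407 + 0.018726 + 0.023296 = 0.149806.
So 1 − D = 0.850194, i.e. 0.8502 to 4 decimal places.

0.8502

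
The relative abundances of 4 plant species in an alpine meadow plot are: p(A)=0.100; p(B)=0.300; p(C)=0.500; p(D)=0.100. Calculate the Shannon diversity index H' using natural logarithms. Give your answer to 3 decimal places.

Each pᵢ ln pᵢ term (working shown to 5 dp, full precision carried): 0.1×(-2.30259)=-0.23026, 0.3×(-1.20397)=-0.36119, 0.5×(-0.69315)=-0.34657, 0.1×(-2.30259)=-0.23026.
Sum = -1.16828, so H' = 1.168.

1.168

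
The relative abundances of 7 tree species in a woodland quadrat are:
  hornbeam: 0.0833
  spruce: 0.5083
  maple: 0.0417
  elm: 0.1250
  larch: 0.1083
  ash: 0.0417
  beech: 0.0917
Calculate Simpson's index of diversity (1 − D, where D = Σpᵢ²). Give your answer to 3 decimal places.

D = 0.0833² + 0.5083² + 0.0417² + 0.125² + 0.1083² + 0.0417² + 0.0917² = 0.00694 + 0.25837 + 0.00174 + 0.01562 + 0.01173 + 0.00174 + 0.00841 = 0.30455 (working shown to 5 dp, full precision carried).
So 1 − D = 0.69545, i.e. 0.695 to 3 decimal places.

0.695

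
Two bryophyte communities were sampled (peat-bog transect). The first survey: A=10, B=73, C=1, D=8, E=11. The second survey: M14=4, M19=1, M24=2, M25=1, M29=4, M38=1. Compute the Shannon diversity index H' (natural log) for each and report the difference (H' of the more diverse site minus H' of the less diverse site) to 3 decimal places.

0.652

The first survey: N=103, proportions 0.09709, 0.70874, 0.00971, 0.07767, 0.1068, giving H' = 0.95277 (working shown to 5 dp, full precision carried).
The second survey: N=13, proportions 0.30769, 0.07692, 0.15385, 0.07692, 0.30769, 0.07692, giving H' = 1.60521.
Difference = |0.95277 − 1.60521| = 0.65244, i.e. 0.652 to 3 decimal places.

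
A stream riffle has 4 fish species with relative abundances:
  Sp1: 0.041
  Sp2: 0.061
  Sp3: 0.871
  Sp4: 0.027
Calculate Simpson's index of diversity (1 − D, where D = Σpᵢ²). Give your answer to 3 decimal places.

D = 0.041² + 0.061² + 0.871² + 0.027² = 0.00168 + 0.00372 + 0.75864 + 0.00073 = 0.76477 (working shown to 5 dp, full precision carried).
So 1 − D = 0.23523, i.e. 0.235 to 3 decimal places.

0.235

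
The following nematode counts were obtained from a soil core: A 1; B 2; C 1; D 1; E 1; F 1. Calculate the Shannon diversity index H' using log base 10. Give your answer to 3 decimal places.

0.759

Total N = 1+2+1+1+1+1 = 7, so the proportions are 0.14286, 0.28571, 0.14286, 0.14286, 0.14286, 0.14286 (working shown to 5 dp, full precision carried).
Each pᵢ log₁₀ pᵢ term: 0.14286×(-0.84510)=-0.12073, 0.28571×(-0.54407)=-0.15545, 0.14286×(-0.84510)=-0.12073, 0.14286×(-0.84510)=-0.12073, 0.14286×(-0.84510)=-0.12073, 0.14286×(-0.84510)=-0.12073.
Sum = -0.75909, so H' = 0.759.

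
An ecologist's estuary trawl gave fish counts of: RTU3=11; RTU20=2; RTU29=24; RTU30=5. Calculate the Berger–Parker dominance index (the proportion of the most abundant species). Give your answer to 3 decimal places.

Total N = 11+2+24+5 = 42, so the proportions are 0.2619, 0.04762, 0.57143, 0.11905 (working shown to 5 dp, full precision carried).
The largest proportion is 0.57143, i.e. d = 0.571 to 3 decimal places.

0.571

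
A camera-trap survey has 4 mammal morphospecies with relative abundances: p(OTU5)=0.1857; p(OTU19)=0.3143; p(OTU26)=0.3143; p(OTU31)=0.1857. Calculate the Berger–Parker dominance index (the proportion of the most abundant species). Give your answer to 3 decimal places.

The largest proportion is 0.3143, i.e. d = 0.314 to 3 decimal places.

0.314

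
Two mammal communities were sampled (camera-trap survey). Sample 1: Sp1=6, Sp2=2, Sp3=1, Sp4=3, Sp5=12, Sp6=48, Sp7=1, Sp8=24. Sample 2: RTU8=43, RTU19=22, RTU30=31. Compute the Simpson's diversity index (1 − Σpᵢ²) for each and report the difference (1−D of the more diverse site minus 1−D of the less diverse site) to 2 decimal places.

Sample 1: N=97, proportions 0.0619, 0.0206, 0.0103, 0.0309, 0.1237, 0.4948, 0.0103, 0.2474, giving 1−D = 0.6732 (working shown to 4 dp, full precision carried).
Sample 2: N=96, proportions 0.4479, 0.2292, 0.3229, giving 1−D = 0.6426.
Difference = |0.6732 − 0.6426| = 0.0306, i.e. 0.03 to 2 decimal places.

0.03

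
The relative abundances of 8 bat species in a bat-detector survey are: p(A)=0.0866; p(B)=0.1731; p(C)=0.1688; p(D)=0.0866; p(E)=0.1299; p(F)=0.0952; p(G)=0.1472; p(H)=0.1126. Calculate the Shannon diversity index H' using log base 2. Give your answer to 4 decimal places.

2.9497

Each pᵢ log₂ pᵢ term (working shown to 6 dp, full precision carried): 0.0866×(-3.529489)=-0.305654, 0.1731×(-2.530322)=-0.437999, 0.1688×(-2.566613)=-0.433244, 0.0866×(-3.529489)=-0.305654, 0.1299×(-2.944527)=-0.382494, 0.0952×(-3.392895)=-0.323004, 0.1472×(-2.764150)=-0.406883, 0.1126×(-3.150721)=-0.354771.
Sum = -2.949702, so H' = 2.9497.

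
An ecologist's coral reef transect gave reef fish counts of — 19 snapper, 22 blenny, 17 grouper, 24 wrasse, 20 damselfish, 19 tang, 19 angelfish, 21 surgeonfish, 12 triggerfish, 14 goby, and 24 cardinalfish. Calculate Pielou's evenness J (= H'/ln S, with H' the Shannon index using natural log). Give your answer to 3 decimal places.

0.992

Total N = 19+22+17+24+20+19+19+21+12+14+24 = 211, so the proportions are 0.09005, 0.10427, 0.08057, 0.11374, 0.09479, 0.09005, 0.09005, 0.09953, 0.05687, 0.06635, 0.11374 (working shown to 5 dp, full precision carried).
H' = −Σ pᵢ ln pᵢ = −((-0.21678) + (-0.23572) + (-0.20292) + (-0.24726) + (-0.22333) + (-0.21678) + (-0.21678) + (-0.22964) + (-0.16305) + (-0.18000) + (-0.24726)) = 2.37952.
With S = 11 species, ln S = 2.39790, so J = 2.37952/2.39790 = 0.99234, i.e. 0.992 to 3 decimal places.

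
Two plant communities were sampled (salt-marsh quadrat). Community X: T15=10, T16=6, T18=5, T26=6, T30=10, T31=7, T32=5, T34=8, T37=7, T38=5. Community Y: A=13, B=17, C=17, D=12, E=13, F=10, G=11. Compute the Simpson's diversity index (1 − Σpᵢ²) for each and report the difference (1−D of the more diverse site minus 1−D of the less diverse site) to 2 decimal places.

0.04

Community X: N=69, proportions 0.1449, 0.087, 0.0725, 0.087, 0.1449, 0.1014, 0.0725, 0.1159, 0.1014, 0.0725, giving 1−D = 0.8931 (working shown to 4 dp, full precision carried).
Community Y: N=93, proportions 0.1398, 0.1828, 0.1828, 0.129, 0.1398, 0.1075, 0.1183, giving 1−D = 0.8519.
Difference = |0.8931 − 0.8519| = 0.0412, i.e. 0.04 to 2 decimal places.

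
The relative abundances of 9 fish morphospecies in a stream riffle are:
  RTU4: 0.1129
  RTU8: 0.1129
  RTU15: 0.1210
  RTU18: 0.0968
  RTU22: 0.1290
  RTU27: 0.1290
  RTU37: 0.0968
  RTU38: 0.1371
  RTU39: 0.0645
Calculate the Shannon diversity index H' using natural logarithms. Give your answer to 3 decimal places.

2.178

Each pᵢ ln pᵢ term (working shown to 5 dp, full precision carried): 0.1129×(-2.18125)=-0.24626, 0.1129×(-2.18125)=-0.24626, 0.121×(-2.11196)=-0.25555, 0.0968×(-2.33511)=-0.22604, 0.129×(-2.04794)=-0.26418, 0.129×(-2.04794)=-0.26418, 0.0968×(-2.33511)=-0.22604, 0.1371×(-1.98704)=-0.27242, 0.0645×(-2.74109)=-0.17680.
Sum = -2.17774, so H' = 2.178.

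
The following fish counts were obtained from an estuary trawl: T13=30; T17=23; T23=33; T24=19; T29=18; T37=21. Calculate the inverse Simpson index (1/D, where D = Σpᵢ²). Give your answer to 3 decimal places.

Total N = 30+23+33+19+18+21 = 144, so the proportions are 0.2083333, 0.1597222, 0.2291667, 0.1319444, 0.125, 0.1458333 (working shown to 7 dp, full precision carried).
D = 0.2083333² + 0.1597222² + 0.2291667² + 0.1319444² + 0.125² + 0.1458333² = 0.0434028 + 0.0255112 + 0.0525174 + 0.0174093 + 0.0156250 + 0.0212674 = 0.1757330.
So 1/D = 5.69045, i.e. 5.690 to 3 decimal places.

5.690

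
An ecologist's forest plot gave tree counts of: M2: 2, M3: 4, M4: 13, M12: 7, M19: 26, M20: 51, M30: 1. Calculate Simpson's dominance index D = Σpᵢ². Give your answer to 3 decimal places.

0.325

Total N = 2+4+13+7+26+51+1 = 104, so the proportions are 0.01923, 0.03846, 0.125, 0.06731, 0.25, 0.49038, 0.00962 (working shown to 5 dp, full precision carried).
D = 0.01923² + 0.03846² + 0.125² + 0.06731² + 0.25² + 0.49038² + 0.00962² = 0.00037 + 0.00148 + 0.01562 + 0.00453 + 0.06250 + 0.24048 + 0.00009 = 0.32507.
To 3 decimal places, D = 0.325.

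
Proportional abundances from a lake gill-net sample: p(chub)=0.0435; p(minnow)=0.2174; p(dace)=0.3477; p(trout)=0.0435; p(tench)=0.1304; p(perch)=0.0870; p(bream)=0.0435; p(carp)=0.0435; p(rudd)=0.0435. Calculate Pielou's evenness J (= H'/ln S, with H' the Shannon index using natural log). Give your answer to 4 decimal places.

H' = −Σ pᵢ ln pᵢ = −((-0.136372) + (-0.331756) + (-0.367316) + (-0.136372) + (-0.265644) + (-0.212441) + (-0.136372) + (-0.136372) + (-0.136372)) = 1.859018 (working shown to 6 dp, full precision carried).
With S = 9 species, ln S = 2.197225, so J = 1.859018/2.197225 = 0.846075, i.e. 0.8461 to 4 decimal places.

0.8461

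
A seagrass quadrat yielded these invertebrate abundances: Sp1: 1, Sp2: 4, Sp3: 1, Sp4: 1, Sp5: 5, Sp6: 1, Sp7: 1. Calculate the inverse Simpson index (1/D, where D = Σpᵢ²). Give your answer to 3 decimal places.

4.261

Total N = 1+4+1+1+5+1+1 = 14, so the proportions are 0.0714286, 0.2857143, 0.0714286, 0.0714286, 0.3571429, 0.0714286, 0.0714286 (working shown to 7 dp, full precision carried).
D = 0.0714286² + 0.2857143² + 0.0714286² + 0.0714286² + 0.3571429² + 0.0714286² + 0.0714286² = 0.0051020 + 0.0816327 + 0.0051020 + 0.0051020 + 0.1275510 + 0.0051020 + 0.0051020 = 0.2346939.
So 1/D = 4.26087, i.e. 4.261 to 3 decimal places.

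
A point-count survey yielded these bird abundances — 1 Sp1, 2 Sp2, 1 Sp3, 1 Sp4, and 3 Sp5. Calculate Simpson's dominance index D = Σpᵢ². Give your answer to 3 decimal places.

Total N = 1+2+1+1+3 = 8, so the proportions are 0.125, 0.25, 0.125, 0.125, 0.375 (working shown to 5 dp, full precision carried).
D = 0.125² + 0.25² + 0.125² + 0.125² + 0.375² = 0.01562 + 0.06250 + 0.01562 + 0.01562 + 0.14062 = 0.25000.
To 3 decimal places, D = 0.250.

0.250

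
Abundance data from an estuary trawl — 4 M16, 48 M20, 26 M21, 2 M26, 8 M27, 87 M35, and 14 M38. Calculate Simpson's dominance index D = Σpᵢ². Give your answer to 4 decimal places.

0.3032

Total N = 4+48+26+2+8+87+14 = 189, so the proportions are 0.021164, 0.253968, 0.137566, 0.010582, 0.042328, 0.460317, 0.074074 (working shown to 6 dp, full precision carried).
D = 0.021164² + 0.253968² + 0.137566² + 0.010582² + 0.042328² + 0.460317² + 0.074074² = 0.000448 + 0.064500 + 0.018924 + 0.000112 + 0.001792 + 0.211892 + 0.005487 = 0.303155.
To 4 decimal places, D = 0.3032.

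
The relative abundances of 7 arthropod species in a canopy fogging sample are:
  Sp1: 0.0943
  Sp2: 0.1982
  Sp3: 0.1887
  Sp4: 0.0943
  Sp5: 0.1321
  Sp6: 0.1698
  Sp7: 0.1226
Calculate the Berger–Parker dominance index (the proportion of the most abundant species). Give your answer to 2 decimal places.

0.20

The largest proportion is 0.1982, i.e. d = 0.20 to 2 decimal places.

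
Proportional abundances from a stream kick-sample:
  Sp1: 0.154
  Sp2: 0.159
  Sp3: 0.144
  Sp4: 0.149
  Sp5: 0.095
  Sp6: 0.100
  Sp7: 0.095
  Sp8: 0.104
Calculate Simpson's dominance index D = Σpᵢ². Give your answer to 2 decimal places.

0.13

D = 0.154² + 0.159² + 0.144² + 0.149² + 0.095² + 0.1² + 0.095² + 0.104² = 0.0237 + 0.0253 + 0.0207 + 0.0222 + 0.0090 + 0.0100 + 0.0090 + 0.0108 = 0.1308 (working shown to 4 dp, full precision carried).
To 2 decimal places, D = 0.13.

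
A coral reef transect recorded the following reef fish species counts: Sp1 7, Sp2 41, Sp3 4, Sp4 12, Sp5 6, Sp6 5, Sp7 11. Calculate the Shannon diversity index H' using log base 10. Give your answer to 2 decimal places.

0.69

Total N = 7+41+4+12+6+5+11 = 86, so the proportions are 0.0814, 0.4767, 0.0465, 0.1395, 0.0698, 0.0581, 0.1279 (working shown to 4 dp, full precision carried).
Each pᵢ log₁₀ pᵢ term: 0.0814×(-1.0894)=-0.0887, 0.4767×(-0.3217)=-0.1534, 0.0465×(-1.3324)=-0.0620, 0.1395×(-0.8553)=-0.1193, 0.0698×(-1.1563)=-0.0807, 0.0581×(-1.2355)=-0.0718, 0.1279×(-0.8931)=-0.1142.
Sum = -0.6901, so H' = 0.69.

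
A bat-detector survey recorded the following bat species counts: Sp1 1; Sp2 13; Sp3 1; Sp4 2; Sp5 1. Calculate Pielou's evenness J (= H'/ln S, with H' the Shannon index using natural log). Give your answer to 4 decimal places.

Total N = 1+13+1+2+1 = 18, so the proportions are 0.055556, 0.722222, 0.055556, 0.111111, 0.055556 (working shown to 6 dp, full precision carried).
H' = −Σ pᵢ ln pᵢ = −((-0.160576) + (-0.235027) + (-0.160576) + (-0.244136) + (-0.160576)) = 0.960892.
With S = 5 species, ln S = 1.609438, so J = 0.960892/1.609438 = 0.597036, i.e. 0.5970 to 4 decimal places.

0.5970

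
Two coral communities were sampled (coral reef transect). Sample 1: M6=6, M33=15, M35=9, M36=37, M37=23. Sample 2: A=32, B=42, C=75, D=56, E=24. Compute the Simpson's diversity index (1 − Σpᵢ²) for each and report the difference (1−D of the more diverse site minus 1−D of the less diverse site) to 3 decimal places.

0.045

Sample 1: N=90, proportions 0.06667, 0.16667, 0.1, 0.41111, 0.25556, giving 1−D = 0.72346 (working shown to 5 dp, full precision carried).
Sample 2: N=229, proportions 0.13974, 0.18341, 0.32751, 0.24454, 0.1048, giving 1−D = 0.76879.
Difference = |0.72346 − 0.76879| = 0.04533, i.e. 0.045 to 3 decimal places.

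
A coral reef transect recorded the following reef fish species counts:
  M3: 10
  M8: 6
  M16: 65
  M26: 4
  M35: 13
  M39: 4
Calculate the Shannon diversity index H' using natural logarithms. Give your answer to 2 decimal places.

1.20

Total N = 10+6+65+4+13+4 = 102, so the proportions are 0.098, 0.0588, 0.6373, 0.0392, 0.1275, 0.0392 (working shown to 4 dp, full precision carried).
Each pᵢ ln pᵢ term: 0.098×(-2.3224)=-0.2277, 0.0588×(-2.8332)=-0.1667, 0.6373×(-0.4506)=-0.2871, 0.0392×(-3.2387)=-0.1270, 0.1275×(-2.0600)=-0.2626, 0.0392×(-3.2387)=-0.1270.
Sum = -1.1980, so H' = 1.20.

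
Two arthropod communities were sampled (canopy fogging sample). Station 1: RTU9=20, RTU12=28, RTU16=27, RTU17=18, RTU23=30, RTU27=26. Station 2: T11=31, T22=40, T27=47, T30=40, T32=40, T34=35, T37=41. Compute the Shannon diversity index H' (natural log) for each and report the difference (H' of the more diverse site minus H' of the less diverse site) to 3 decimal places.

0.163

Station 1: N=149, proportions 0.134228, 0.187919, 0.181208, 0.120805, 0.201342, 0.174497, giving H' = 1.775912 (working shown to 6 dp, full precision carried).
Station 2: N=274, proportions 0.113139, 0.145985, 0.171533, 0.145985, 0.145985, 0.127737, 0.149635, giving H' = 1.938786.
Difference = |1.775912 − 1.938786| = 0.162874, i.e. 0.163 to 3 decimal places.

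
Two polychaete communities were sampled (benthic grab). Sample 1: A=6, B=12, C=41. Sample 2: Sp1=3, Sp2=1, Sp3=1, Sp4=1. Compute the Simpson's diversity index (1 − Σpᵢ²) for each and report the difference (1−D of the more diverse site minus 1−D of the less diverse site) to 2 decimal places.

Sample 1: N=59, proportions 0.1017, 0.2034, 0.6949, giving 1−D = 0.4654 (working shown to 4 dp, full precision carried).
Sample 2: N=6, proportions 0.5, 0.1667, 0.1667, 0.1667, giving 1−D = 0.6667.
Difference = |0.4654 − 0.6667| = 0.2013, i.e. 0.20 to 2 decimal places.

0.20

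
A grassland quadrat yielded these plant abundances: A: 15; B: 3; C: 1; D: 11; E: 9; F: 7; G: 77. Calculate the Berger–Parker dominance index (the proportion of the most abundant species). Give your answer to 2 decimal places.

Total N = 15+3+1+11+9+7+77 = 123, so the proportions are 0.122, 0.0244, 0.0081, 0.0894, 0.0732, 0.0569, 0.626 (working shown to 4 dp, full precision carried).
The largest proportion is 0.626, i.e. d = 0.63 to 2 decimal places.

0.63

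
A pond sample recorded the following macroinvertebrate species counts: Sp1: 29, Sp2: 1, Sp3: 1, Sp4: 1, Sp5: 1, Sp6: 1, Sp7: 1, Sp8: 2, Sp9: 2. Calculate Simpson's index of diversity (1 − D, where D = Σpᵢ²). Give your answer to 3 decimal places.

0.438

Total N = 29+1+1+1+1+1+1+2+2 = 39, so the proportions are 0.74359, 0.02564, 0.02564, 0.02564, 0.02564, 0.02564, 0.02564, 0.05128, 0.05128 (working shown to 5 dp, full precision carried).
D = 0.74359² + 0.02564² + 0.02564² + 0.02564² + 0.02564² + 0.02564² + 0.02564² + 0.05128² + 0.05128² = 0.55293 + 0.00066 + 0.00066 + 0.00066 + 0.00066 + 0.00066 + 0.00066 + 0.00263 + 0.00263 = 0.56213.
So 1 − D = 0.43787, i.e. 0.438 to 3 decimal places.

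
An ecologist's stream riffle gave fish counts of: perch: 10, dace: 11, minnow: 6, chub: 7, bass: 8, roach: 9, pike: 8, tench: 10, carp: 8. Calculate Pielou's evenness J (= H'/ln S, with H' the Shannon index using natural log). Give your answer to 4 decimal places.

Total N = 10+11+6+7+8+9+8+10+8 = 77, so the proportions are 0.12987, 0.142857, 0.077922, 0.090909, 0.103896, 0.116883, 0.103896, 0.12987, 0.103896 (working shown to 6 dp, full precision carried).
H' = −Σ pᵢ ln pᵢ = −((-0.265094) + (-0.277987) + (-0.198861) + (-0.217990) + (-0.235259) + (-0.250899) + (-0.235259) + (-0.265094) + (-0.235259)) = 2.181700.
With S = 9 species, ln S = 2.197225, so J = 2.181700/2.197225 = 0.992935, i.e. 0.9929 to 4 decimal places.

0.9929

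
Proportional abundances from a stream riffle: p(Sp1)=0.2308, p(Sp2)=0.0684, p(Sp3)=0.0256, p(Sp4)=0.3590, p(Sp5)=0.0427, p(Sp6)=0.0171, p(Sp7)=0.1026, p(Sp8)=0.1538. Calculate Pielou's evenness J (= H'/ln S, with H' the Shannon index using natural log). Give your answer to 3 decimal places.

H' = −Σ pᵢ ln pᵢ = −((-0.33840) + (-0.18347) + (-0.09383) + (-0.36777) + (-0.13466) + (-0.06957) + (-0.23361) + (-0.28793)) = 1.70925 (working shown to 5 dp, full precision carried).
With S = 8 species, ln S = 2.07944, so J = 1.70925/2.07944 = 0.82197, i.e. 0.822 to 3 decimal places.

0.822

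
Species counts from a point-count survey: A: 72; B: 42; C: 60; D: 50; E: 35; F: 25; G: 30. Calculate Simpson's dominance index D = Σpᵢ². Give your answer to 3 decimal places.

Total N = 72+42+60+50+35+25+30 = 314, so the proportions are 0.2293, 0.13376, 0.19108, 0.15924, 0.11146, 0.07962, 0.09554 (working shown to 5 dp, full precision carried).
D = 0.2293² + 0.13376² + 0.19108² + 0.15924² + 0.11146² + 0.07962² + 0.09554² = 0.05258 + 0.01789 + 0.03651 + 0.02536 + 0.01242 + 0.00634 + 0.00913 = 0.16023.
To 3 decimal places, D = 0.160.

0.160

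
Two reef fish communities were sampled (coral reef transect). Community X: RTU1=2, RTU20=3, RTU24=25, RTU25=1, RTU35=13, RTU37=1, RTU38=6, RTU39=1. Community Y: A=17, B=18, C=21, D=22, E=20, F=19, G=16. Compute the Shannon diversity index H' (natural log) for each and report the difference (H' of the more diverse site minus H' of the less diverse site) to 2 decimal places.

Community X: N=52, proportions 0.0385, 0.0577, 0.4808, 0.0192, 0.25, 0.0192, 0.1154, 0.0192, giving H' = 1.4657 (working shown to 4 dp, full precision carried).
Community Y: N=133, proportions 0.1278, 0.1353, 0.1579, 0.1654, 0.1504, 0.1429, 0.1203, giving H' = 1.9404.
Difference = |1.4657 − 1.9404| = 0.4747, i.e. 0.47 to 2 decimal places.

0.47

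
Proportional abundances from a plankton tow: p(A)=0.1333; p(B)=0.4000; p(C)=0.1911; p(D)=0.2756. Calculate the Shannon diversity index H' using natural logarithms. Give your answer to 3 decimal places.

1.307

Each pᵢ ln pᵢ term (working shown to 5 dp, full precision carried): 0.1333×(-2.01515)=-0.26862, 0.4×(-0.91629)=-0.36652, 0.1911×(-1.65496)=-0.31626, 0.2756×(-1.28880)=-0.35519.
Sum = -1.30659, so H' = 1.307.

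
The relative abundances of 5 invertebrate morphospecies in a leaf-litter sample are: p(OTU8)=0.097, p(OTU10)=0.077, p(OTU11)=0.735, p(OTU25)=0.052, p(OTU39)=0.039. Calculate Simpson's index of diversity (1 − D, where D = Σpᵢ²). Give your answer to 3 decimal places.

D = 0.097² + 0.077² + 0.735² + 0.052² + 0.039² = 0.00941 + 0.00593 + 0.54022 + 0.00270 + 0.00152 = 0.55979 (working shown to 5 dp, full precision carried).
So 1 − D = 0.44021, i.e. 0.440 to 3 decimal places.

0.440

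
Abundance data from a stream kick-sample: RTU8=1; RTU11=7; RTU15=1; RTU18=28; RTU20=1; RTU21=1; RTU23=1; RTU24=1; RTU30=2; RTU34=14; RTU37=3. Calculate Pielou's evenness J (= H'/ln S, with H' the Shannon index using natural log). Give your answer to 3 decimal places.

Total N = 1+7+1+28+1+1+1+1+2+14+3 = 60, so the proportions are 0.01667, 0.11667, 0.01667, 0.46667, 0.01667, 0.01667, 0.01667, 0.01667, 0.03333, 0.23333, 0.05 (working shown to 5 dp, full precision carried).
H' = −Σ pᵢ ln pᵢ = −((-0.06824) + (-0.25065) + (-0.06824) + (-0.35567) + (-0.06824) + (-0.06824) + (-0.06824) + (-0.06824) + (-0.11337) + (-0.33957) + (-0.14979)) = 1.61848.
With S = 11 species, ln S = 2.39790, so J = 1.61848/2.39790 = 0.67496, i.e. 0.675 to 3 decimal places.

0.675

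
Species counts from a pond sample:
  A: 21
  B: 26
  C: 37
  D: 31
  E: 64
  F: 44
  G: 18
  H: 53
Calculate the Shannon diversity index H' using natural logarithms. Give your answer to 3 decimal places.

1.997

Total N = 21+26+37+31+64+44+18+53 = 294, so the proportions are 0.07143, 0.08844, 0.12585, 0.10544, 0.21769, 0.14966, 0.06122, 0.18027 (working shown to 5 dp, full precision carried).
Each pᵢ ln pᵢ term: 0.07143×(-2.63906)=-0.18850, 0.08844×(-2.42548)=-0.21450, 0.12585×(-2.07266)=-0.26085, 0.10544×(-2.24959)=-0.23720, 0.21769×(-1.52470)=-0.33191, 0.14966×(-1.89939)=-0.28426, 0.06122×(-2.79321)=-0.17101, 0.18027×(-1.71329)=-0.30886.
Sum = -1.99709, so H' = 1.997.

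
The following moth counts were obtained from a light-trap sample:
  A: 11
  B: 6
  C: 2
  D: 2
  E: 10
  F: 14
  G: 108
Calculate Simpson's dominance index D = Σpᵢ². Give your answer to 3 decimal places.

Total N = 11+6+2+2+10+14+108 = 153, so the proportions are 0.0719, 0.03922, 0.01307, 0.01307, 0.06536, 0.0915, 0.70588 (working shown to 5 dp, full precision carried).
D = 0.0719² + 0.03922² + 0.01307² + 0.01307² + 0.06536² + 0.0915² + 0.70588² = 0.00517 + 0.00154 + 0.00017 + 0.00017 + 0.00427 + 0.00837 + 0.49827 = 0.51796.
To 3 decimal places, D = 0.518.

0.518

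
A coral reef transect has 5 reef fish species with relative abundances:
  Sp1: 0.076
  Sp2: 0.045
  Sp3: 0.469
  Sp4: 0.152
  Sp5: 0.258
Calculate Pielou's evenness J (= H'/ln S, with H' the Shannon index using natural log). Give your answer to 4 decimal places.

0.8241

H' = −Σ pᵢ ln pᵢ = −((-0.195854) + (-0.139549) + (-0.355105) + (-0.286349) + (-0.349537)) = 1.326394 (working shown to 6 dp, full precision carried).
With S = 5 species, ln S = 1.609438, so J = 1.326394/1.609438 = 0.824135, i.e. 0.8241 to 4 decimal places.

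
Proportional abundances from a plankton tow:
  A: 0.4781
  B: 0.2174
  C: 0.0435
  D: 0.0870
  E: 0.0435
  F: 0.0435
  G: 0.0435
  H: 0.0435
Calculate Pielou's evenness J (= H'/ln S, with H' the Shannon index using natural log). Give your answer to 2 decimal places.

0.76

H' = −Σ pᵢ ln pᵢ = −((-0.3528) + (-0.3318) + (-0.1364) + (-0.2124) + (-0.1364) + (-0.1364) + (-0.1364) + (-0.1364)) = 1.5789 (working shown to 4 dp, full precision carried).
With S = 8 species, ln S = 2.0794, so J = 1.5789/2.0794 = 0.7593, i.e. 0.76 to 2 decimal places.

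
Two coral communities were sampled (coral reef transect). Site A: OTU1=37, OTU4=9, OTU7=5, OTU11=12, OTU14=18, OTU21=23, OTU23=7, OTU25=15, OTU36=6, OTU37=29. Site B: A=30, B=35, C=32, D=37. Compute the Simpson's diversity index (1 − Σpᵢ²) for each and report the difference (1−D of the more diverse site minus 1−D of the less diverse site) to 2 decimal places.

Site A: N=161, proportions 0.2298, 0.0559, 0.0311, 0.0745, 0.1118, 0.1429, 0.0435, 0.0932, 0.0373, 0.1801, giving 1−D = 0.8602 (working shown to 4 dp, full precision carried).
Site B: N=134, proportions 0.2239, 0.2612, 0.2388, 0.2761, giving 1−D = 0.7484.
Difference = |0.8602 − 0.7484| = 0.1118, i.e. 0.11 to 2 decimal places.

0.11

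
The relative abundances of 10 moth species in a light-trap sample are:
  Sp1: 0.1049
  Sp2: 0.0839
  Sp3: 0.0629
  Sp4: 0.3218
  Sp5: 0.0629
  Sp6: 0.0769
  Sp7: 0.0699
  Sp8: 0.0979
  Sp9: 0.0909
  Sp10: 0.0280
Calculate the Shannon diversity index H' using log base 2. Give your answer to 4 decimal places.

3.0097

Each pᵢ log₂ pᵢ term (working shown to 6 dp, full precision carried): 0.1049×(-3.252913)=-0.341231, 0.0839×(-3.575185)=-0.299958, 0.0629×(-3.990796)=-0.251021, 0.3218×(-1.635764)=-0.526389, 0.0629×(-3.990796)=-0.251021, 0.0769×(-3.700873)=-0.284597, 0.0699×(-3.838564)=-0.268316, 0.0979×(-3.352547)=-0.328214, 0.0909×(-3.459576)=-0.314475, 0.028×(-5.158429)=-0.144436.
Sum = -3.009658, so H' = 3.0097.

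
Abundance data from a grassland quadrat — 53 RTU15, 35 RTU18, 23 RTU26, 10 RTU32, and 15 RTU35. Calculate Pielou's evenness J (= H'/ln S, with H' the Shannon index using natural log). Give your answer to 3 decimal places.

0.902

Total N = 53+35+23+10+15 = 136, so the proportions are 0.38971, 0.25735, 0.16912, 0.07353, 0.11029 (working shown to 5 dp, full precision carried).
H' = −Σ pᵢ ln pᵢ = −((-0.36724) + (-0.34931) + (-0.30055) + (-0.19192) + (-0.24315)) = 1.45217.
With S = 5 species, ln S = 1.60944, so J = 1.45217/1.60944 = 0.90229, i.e. 0.902 to 3 decimal places.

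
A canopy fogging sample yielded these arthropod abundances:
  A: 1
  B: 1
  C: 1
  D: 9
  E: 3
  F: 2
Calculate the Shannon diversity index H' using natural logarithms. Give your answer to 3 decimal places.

1.395

Total N = 1+1+1+9+3+2 = 17, so the proportions are 0.05882, 0.05882, 0.05882, 0.52941, 0.17647, 0.11765 (working shown to 5 dp, full precision carried).
Each pᵢ ln pᵢ term: 0.05882×(-2.83321)=-0.16666, 0.05882×(-2.83321)=-0.16666, 0.05882×(-2.83321)=-0.16666, 0.52941×(-0.63599)=-0.33670, 0.17647×(-1.73460)=-0.30611, 0.11765×(-2.14007)=-0.25177.
Sum = -1.39456, so H' = 1.395.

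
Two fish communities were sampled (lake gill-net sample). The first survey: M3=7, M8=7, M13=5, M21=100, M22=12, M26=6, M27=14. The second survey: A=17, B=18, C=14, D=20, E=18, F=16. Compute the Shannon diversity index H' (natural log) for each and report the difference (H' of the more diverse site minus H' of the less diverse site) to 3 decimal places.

0.565

The first survey: N=151, proportions 0.04636, 0.04636, 0.03311, 0.66225, 0.07947, 0.03974, 0.09272, giving H' = 1.22044 (working shown to 5 dp, full precision carried).
The second survey: N=103, proportions 0.16505, 0.17476, 0.13592, 0.19417, 0.17476, 0.15534, giving H' = 1.78579.
Difference = |1.22044 − 1.78579| = 0.56535, i.e. 0.565 to 3 decimal places.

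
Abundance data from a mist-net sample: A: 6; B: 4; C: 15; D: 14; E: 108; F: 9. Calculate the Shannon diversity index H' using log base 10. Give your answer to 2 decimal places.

Total N = 6+4+15+14+108+9 = 156, so the proportions are 0.0385, 0.0256, 0.0962, 0.0897, 0.6923, 0.0577 (working shown to 4 dp, full precision carried).
Each pᵢ log₁₀ pᵢ term: 0.0385×(-1.4150)=-0.0544, 0.0256×(-1.5911)=-0.0408, 0.0962×(-1.0170)=-0.0978, 0.0897×(-1.0470)=-0.0940, 0.6923×(-0.1597)=-0.1106, 0.0577×(-1.2389)=-0.0715.
Sum = -0.4690, so H' = 0.47.

0.47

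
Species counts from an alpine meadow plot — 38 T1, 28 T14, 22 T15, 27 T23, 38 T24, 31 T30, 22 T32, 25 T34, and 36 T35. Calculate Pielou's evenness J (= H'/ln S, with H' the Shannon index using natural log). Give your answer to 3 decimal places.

0.991

Total N = 38+28+22+27+38+31+22+25+36 = 267, so the proportions are 0.14232, 0.10487, 0.0824, 0.10112, 0.14232, 0.1161, 0.0824, 0.09363, 0.13483 (working shown to 5 dp, full precision carried).
H' = −Σ pᵢ ln pᵢ = −((-0.27748) + (-0.23648) + (-0.20568) + (-0.23172) + (-0.27748) + (-0.25000) + (-0.20568) + (-0.22176) + (-0.27017)) = 2.17645.
With S = 9 species, ln S = 2.19722, so J = 2.17645/2.19722 = 0.99054, i.e. 0.991 to 3 decimal places.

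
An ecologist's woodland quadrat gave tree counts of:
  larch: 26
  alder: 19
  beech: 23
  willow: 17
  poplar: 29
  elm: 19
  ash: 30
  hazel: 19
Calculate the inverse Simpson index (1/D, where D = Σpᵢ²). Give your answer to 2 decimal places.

Total N = 26+19+23+17+29+19+30+19 = 182, so the proportions are 0.142857, 0.104396, 0.126374, 0.093407, 0.159341, 0.104396, 0.164835, 0.104396 (working shown to 6 dp, full precision carried).
D = 0.142857² + 0.104396² + 0.126374² + 0.093407² + 0.159341² + 0.104396² + 0.164835² + 0.104396² = 0.020408 + 0.010898 + 0.015970 + 0.008725 + 0.025389 + 0.010898 + 0.027171 + 0.010898 = 0.130359.
So 1/D = 7.6711, i.e. 7.67 to 2 decimal places.

7.67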